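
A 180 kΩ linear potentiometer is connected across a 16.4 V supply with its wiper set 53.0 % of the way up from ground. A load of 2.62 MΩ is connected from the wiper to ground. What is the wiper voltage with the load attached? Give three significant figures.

V ≈ 8.55 V

The wiper splits the pot into (1−α)R = 84.60 kΩ above and αR = 95.40 kΩ below.
Lower section ‖ load = 92.05 kΩ.
V_wiper = 16.4 × 92.05/(84.60 + 92.05) = 8.55 V.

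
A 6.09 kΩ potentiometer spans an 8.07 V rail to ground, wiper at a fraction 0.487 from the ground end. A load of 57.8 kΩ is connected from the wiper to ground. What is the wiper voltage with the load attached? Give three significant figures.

V ≈ 3.83 V

The wiper splits the pot into (1−α)R = 3.124 kΩ above and αR = 2.966 kΩ below.
Lower section ‖ load = 2.821 kΩ.
V_wiper = 8.07 × 2.821/(3.124 + 2.821) = 3.83 V.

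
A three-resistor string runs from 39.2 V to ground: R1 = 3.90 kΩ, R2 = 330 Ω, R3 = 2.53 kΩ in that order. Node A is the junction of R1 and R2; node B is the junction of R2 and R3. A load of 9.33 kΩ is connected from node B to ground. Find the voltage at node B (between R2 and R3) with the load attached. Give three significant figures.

V ≈ 12.5 V

At node B, R3 is in parallel with the load: R3‖R_L = 1990 Ω.
Below node A the resistance is R2 + (R3‖R_L) = 2320 Ω, so V_A = 39.2 × 2320/6220 = 14.62 V.
Then V_B = V_A × (R3‖R_L)/(R2 + R3‖R_L) = 14.62 × 1990/2320 = 12.5 V.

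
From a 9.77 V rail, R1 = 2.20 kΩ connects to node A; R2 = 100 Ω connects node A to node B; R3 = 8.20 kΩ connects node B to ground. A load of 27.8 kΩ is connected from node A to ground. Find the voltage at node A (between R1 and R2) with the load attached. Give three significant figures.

Below node A the series string R2+R3 = 8300 Ω sits in parallel with the 27800 Ω load: 6392 Ω.
V_A = 9.77 × 6392/(2200 + 6392) = 7.27 V.

V ≈ 7.27 V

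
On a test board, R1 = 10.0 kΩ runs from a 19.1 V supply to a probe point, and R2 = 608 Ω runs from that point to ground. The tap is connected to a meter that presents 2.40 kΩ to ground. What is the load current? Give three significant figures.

I_L ≈ 0.368 mA

R2‖R_L = 485.1 Ω; V_out = 19.1 × 485.1/10490 = 0.8837 V.
I_L = V_out / R_L = 0.8837 / 2.40 kΩ = 0.368 mA.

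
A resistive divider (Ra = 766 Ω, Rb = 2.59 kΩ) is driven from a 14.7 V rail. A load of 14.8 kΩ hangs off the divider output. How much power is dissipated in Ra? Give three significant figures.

Total resistance from the source is Ra + (Rb‖R_L) = 2970 Ω, so I = 14.7/2970 Ω = 4.949 mA.
P = I²·Ra = (4.949 mA)² × 766 Ω = 18.8 mW.

P ≈ 18.8 mW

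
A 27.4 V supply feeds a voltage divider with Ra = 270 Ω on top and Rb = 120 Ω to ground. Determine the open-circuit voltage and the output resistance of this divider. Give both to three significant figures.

V_th is the open-circuit tap voltage: 27.4 × 120/(270 + 120) = 8.43 V.
With the supply zeroed, Ra and Rb appear in parallel from the tap: R_th = Ra‖Rb = (270 × 120)/390.0 = 83.1 Ω.

V_th = 8.43 V, R_th = 83.1 Ω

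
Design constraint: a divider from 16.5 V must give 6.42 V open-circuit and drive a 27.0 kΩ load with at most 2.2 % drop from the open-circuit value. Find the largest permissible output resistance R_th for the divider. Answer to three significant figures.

R_th ≤ 607 Ω

Loading drop = R_th/(R_th + R_L) ≤ 0.0220, so R_th ≤ R_L · ε/(1−ε) = 27.0 kΩ × 0.0220/0.9780 = 607 Ω.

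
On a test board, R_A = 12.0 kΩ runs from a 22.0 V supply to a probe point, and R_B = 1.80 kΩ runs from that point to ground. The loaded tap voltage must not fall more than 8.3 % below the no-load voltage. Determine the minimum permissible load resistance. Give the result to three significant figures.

R_L(min) ≈ 17.3 kΩ

Output resistance R_th = R_A‖R_B = (12.0 × 1.80)/13.80 = 1.565 kΩ.
The fractional drop is R_th/(R_th + R_L); requiring this ≤ 0.0830 gives R_L ≥ R_th(1/0.0830 − 1) = 1.565 × 11.05 = 17.3 kΩ.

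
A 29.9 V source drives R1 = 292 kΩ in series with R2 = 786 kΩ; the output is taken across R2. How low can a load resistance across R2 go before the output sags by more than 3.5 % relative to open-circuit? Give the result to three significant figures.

Output resistance R_th = R1‖R2 = (292 × 786)/1078 = 212.9 kΩ.
The fractional drop is R_th/(R_th + R_L); requiring this ≤ 0.0350 gives R_L ≥ R_th(1/0.0350 − 1) = 212.9 × 27.57 = 5.87 MΩ.

R_L(min) ≈ 5.87 MΩ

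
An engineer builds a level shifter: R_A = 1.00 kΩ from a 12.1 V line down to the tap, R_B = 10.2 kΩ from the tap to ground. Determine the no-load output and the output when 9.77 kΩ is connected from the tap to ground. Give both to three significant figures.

Unloaded: 11.0 V; loaded: 10.1 V

Open-circuit: V = 12.1 × 10.2/(1.00 + 10.2) = 11.0 V.
With the load, R_B becomes R_B‖R_L = 4.990 kΩ, so V = 12.1 × 4.990/5.990 = 10.1 V.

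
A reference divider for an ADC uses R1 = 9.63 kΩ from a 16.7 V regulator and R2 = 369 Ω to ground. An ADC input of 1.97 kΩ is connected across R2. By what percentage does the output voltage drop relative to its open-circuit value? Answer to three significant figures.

15.3 %

Unloaded V = 16.7 × 369/9999 = 0.6163 V.
Loaded: R2‖R_L = 310.8 Ω, giving V = 16.7 × 310.8/9941 = 0.5221 V.
Drop = (0.6163 − 0.5221) / 0.6163 = 15.3 %.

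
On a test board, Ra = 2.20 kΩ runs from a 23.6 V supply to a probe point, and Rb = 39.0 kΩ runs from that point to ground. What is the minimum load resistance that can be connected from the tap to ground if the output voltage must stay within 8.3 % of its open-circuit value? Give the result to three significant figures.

R_L(min) ≈ 23.0 kΩ

Output resistance R_th = Ra‖Rb = (2.20 × 39.0)/41.20 = 2.083 kΩ.
The fractional drop is R_th/(R_th + R_L); requiring this ≤ 0.0830 gives R_L ≥ R_th(1/0.0830 − 1) = 2.083 × 11.05 = 23.0 kΩ.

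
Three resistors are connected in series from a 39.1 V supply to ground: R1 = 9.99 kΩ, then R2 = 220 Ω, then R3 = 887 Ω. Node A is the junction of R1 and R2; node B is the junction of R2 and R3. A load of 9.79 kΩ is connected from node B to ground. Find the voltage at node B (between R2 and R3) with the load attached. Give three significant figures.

At node B, R3 is in parallel with the load: R3‖R_L = 813.3 Ω.
Below node A the resistance is R2 + (R3‖R_L) = 1033 Ω, so V_A = 39.1 × 1033/11020 = 3.665 V.
Then V_B = V_A × (R3‖R_L)/(R2 + R3‖R_L) = 3.665 × 813.3/1033 = 2.88 V.

V ≈ 2.88 V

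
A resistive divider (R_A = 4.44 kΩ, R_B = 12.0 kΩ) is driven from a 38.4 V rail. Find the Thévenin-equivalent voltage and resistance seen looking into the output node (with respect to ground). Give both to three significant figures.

V_th is the open-circuit tap voltage: 38.4 × 12.0/(4.44 + 12.0) = 28.0 V.
With the supply zeroed, R_A and R_B appear in parallel from the tap: R_th = R_A‖R_B = (4.44 × 12.0)/16.44 = 3.24 kΩ.

V_th = 28.0 V, R_th = 3.24 kΩ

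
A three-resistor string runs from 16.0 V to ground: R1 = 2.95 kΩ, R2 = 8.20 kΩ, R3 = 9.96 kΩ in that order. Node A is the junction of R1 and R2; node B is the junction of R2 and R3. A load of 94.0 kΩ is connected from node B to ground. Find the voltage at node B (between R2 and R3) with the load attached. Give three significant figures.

At node B, R3 is in parallel with the load: R3‖R_L = 9.006 kΩ.
Below node A the resistance is R2 + (R3‖R_L) = 17.21 kΩ, so V_A = 16.0 × 17.21/20.16 = 13.66 V.
Then V_B = V_A × (R3‖R_L)/(R2 + R3‖R_L) = 13.66 × 9.006/17.21 = 7.15 V.

V ≈ 7.15 V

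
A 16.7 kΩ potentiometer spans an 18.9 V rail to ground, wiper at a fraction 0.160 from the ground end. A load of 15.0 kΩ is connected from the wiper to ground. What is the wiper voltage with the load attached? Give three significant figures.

V ≈ 2.63 V

The wiper splits the pot into (1−α)R = 14.03 kΩ above and αR = 2.672 kΩ below.
Lower section ‖ load = 2.268 kΩ.
V_wiper = 18.9 × 2.268/(14.03 + 2.268) = 2.63 V.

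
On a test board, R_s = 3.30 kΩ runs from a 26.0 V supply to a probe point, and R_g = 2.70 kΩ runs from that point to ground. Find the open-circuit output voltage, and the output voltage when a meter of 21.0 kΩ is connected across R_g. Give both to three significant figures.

Open-circuit: V = 26.0 × 2.70/(3.30 + 2.70) = 11.7 V.
With the load, R_g becomes R_g‖R_L = 2.392 kΩ, so V = 26.0 × 2.392/5.692 = 10.9 V.

Unloaded: 11.7 V; loaded: 10.9 V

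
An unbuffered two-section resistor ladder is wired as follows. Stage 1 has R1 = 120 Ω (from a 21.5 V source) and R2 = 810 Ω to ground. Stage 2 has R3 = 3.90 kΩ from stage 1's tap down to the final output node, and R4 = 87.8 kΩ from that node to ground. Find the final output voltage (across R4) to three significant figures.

V_out ≈ 17.9 V

Stage 2 presents R3+R4 = 91700 Ω as a load on stage 1's tap.
Stage 1's lower leg becomes R2‖(R3+R4) = 802.9 Ω, so V_mid = 21.5 × 802.9/922.9 = 18.70 V.
Stage 2 is itself unloaded: V_out = V_mid × R4/(R3+R4) = 18.70 × 87800/91700 = 17.9 V.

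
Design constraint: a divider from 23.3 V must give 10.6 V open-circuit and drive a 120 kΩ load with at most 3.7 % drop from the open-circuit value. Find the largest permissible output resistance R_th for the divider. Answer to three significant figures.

Loading drop = R_th/(R_th + R_L) ≤ 0.0370, so R_th ≤ R_L · ε/(1−ε) = 120 kΩ × 0.0370/0.9630 = 4.61 kΩ.
(Any R1, R2 with R2/(R1+R2) = 0.455 and R1‖R2 ≤ 4.61 kΩ will meet the spec.)

R_th ≤ 4.61 kΩ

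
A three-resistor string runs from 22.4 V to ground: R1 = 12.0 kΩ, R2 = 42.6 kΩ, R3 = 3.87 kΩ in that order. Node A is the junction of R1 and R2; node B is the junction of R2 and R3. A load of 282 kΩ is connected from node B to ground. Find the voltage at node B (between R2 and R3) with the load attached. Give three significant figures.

V ≈ 1.46 V

At node B, R3 is in parallel with the load: R3‖R_L = 3.818 kΩ.
Below node A the resistance is R2 + (R3‖R_L) = 46.42 kΩ, so V_A = 22.4 × 46.42/58.42 = 17.80 V.
Then V_B = V_A × (R3‖R_L)/(R2 + R3‖R_L) = 17.80 × 3.818/46.42 = 1.46 V.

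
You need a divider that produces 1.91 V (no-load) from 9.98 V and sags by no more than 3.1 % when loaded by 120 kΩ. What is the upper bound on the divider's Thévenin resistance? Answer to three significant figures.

R_th ≤ 3.84 kΩ

Loading drop = R_th/(R_th + R_L) ≤ 0.0310, so R_th ≤ R_L · ε/(1−ε) = 120 kΩ × 0.0310/0.9690 = 3.84 kΩ.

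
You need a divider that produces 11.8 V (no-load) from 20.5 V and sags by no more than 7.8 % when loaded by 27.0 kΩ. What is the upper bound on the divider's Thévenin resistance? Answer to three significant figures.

R_th ≤ 2.28 kΩ

Loading drop = R_th/(R_th + R_L) ≤ 0.0780, so R_th ≤ R_L · ε/(1−ε) = 27.0 kΩ × 0.0780/0.9220 = 2.28 kΩ.
(Any R1, R2 with R2/(R1+R2) = 0.576 and R1‖R2 ≤ 2.28 kΩ will meet the spec.)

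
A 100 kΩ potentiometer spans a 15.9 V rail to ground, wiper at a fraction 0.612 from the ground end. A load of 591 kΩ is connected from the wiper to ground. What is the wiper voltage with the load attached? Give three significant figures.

The wiper splits the pot into (1−α)R = 38.80 kΩ above and αR = 61.20 kΩ below.
Lower section ‖ load = 55.46 kΩ.
V_wiper = 15.9 × 55.46/(38.80 + 55.46) = 9.35 V.

V ≈ 9.35 V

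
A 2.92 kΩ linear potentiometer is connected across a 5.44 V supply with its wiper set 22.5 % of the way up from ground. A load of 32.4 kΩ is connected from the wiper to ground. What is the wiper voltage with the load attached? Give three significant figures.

The wiper splits the pot into (1−α)R = 2263 Ω above and αR = 657.0 Ω below.
Lower section ‖ load = 643.9 Ω.
V_wiper = 5.44 × 643.9/(2263 + 643.9) = 1.21 V.

V ≈ 1.21 V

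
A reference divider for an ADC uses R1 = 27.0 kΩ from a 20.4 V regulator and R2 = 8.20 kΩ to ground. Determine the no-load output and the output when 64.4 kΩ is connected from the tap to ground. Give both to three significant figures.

Open-circuit: V = 20.4 × 8.20/(27.0 + 8.20) = 4.75 V.
With the load, R2 becomes R2‖R_L = 7.274 kΩ, so V = 20.4 × 7.274/34.27 = 4.33 V.

Unloaded: 4.75 V; loaded: 4.33 V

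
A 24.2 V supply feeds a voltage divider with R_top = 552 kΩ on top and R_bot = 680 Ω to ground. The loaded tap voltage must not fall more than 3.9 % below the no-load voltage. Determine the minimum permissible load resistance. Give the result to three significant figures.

R_L(min) ≈ 16.7 kΩ

Output resistance R_th = R_top‖R_bot = (552000 × 680)/552700 = 679.2 Ω.
The fractional drop is R_th/(R_th + R_L); requiring this ≤ 0.0390 gives R_L ≥ R_th(1/0.0390 − 1) = 679.2 × 24.64 = 16.7 kΩ.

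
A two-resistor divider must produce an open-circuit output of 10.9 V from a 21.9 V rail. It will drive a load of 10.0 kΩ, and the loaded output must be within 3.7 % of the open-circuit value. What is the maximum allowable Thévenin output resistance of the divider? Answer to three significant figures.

R_th ≤ 384 Ω

Loading drop = R_th/(R_th + R_L) ≤ 0.0370, so R_th ≤ R_L · ε/(1−ε) = 10.0 kΩ × 0.0370/0.9630 = 384 Ω.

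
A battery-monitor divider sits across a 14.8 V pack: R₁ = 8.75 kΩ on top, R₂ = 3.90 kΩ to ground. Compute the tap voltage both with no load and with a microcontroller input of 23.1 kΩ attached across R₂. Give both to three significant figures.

Open-circuit: V = 14.8 × 3.90/(8.75 + 3.90) = 4.56 V.
With the load, R₂ becomes R₂‖R_L = 3.337 kΩ, so V = 14.8 × 3.337/12.09 = 4.09 V.

Unloaded: 4.56 V; loaded: 4.09 V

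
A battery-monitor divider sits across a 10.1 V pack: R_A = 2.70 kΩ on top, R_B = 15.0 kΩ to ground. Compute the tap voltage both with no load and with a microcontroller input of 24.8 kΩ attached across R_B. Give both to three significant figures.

Open-circuit: V = 10.1 × 15.0/(2.70 + 15.0) = 8.56 V.
With the load, R_B becomes R_B‖R_L = 9.347 kΩ, so V = 10.1 × 9.347/12.05 = 7.84 V.

Unloaded: 8.56 V; loaded: 7.84 V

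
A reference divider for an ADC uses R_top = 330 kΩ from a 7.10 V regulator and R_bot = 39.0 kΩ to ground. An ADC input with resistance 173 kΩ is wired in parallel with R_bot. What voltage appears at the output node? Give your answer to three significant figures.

The load sits in parallel with R_bot: R_bot‖R_L = (39.0 × 173) / (39.0 + 173) = 31.83 kΩ.
V_out = 7.10 × 31.83 / (330 + 31.83) = 7.10 × 31.83/361.8 = 0.625 V.
(Unloaded it would have been 0.750 V.)

V_out ≈ 0.625 V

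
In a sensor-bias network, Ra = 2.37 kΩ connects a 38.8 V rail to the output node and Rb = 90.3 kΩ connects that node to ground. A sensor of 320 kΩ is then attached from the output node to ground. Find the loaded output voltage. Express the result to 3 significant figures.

The load sits in parallel with Rb: Rb‖R_L = (90.3 × 320) / (90.3 + 320) = 70.43 kΩ.
V_out = 38.8 × 70.43 / (2.37 + 70.43) = 38.8 × 70.43/72.80 = 37.5 V.

V_out ≈ 37.5 V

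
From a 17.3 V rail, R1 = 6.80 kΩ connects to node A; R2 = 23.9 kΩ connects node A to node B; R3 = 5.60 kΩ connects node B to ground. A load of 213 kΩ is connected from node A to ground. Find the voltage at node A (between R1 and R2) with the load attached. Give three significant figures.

V ≈ 13.7 V

Below node A the series string R2+R3 = 29.50 kΩ sits in parallel with the 213 kΩ load: 25.91 kΩ.
V_A = 17.3 × 25.91/(6.80 + 25.91) = 13.7 V.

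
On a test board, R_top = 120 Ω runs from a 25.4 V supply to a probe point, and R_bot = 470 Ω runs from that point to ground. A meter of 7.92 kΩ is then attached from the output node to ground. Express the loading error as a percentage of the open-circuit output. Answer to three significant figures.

1.19 %

The divider's output (Thévenin) resistance is R_top‖R_bot = 95.59 Ω.
Fractional drop under load = R_th/(R_th + R_L) = 95.59 / (95.59 + 7920) = 0.01193.
So the output falls by 1.19 %.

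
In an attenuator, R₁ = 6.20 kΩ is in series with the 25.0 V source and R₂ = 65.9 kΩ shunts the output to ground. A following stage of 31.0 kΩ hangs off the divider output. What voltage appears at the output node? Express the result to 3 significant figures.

V_out ≈ 19.3 V

The load sits in parallel with R₂: R₂‖R_L = (65.9 × 31.0) / (65.9 + 31.0) = 21.08 kΩ.
V_out = 25.0 × 21.08 / (6.20 + 21.08) = 25.0 × 21.08/27.28 = 19.3 V.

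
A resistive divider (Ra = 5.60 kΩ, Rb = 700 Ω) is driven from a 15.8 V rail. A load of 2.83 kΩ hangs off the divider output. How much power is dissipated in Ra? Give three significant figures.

P ≈ 36.8 mW

Total resistance from the source is Ra + (Rb‖R_L) = 6161 Ω, so I = 15.8/6161 Ω = 2.564 mA.
P = I²·Ra = (2.564 mA)² × 5.60 kΩ = 36.8 mW.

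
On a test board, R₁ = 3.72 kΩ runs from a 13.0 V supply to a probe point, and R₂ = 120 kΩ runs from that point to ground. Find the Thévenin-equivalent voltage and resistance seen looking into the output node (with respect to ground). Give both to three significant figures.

V_th = 12.6 V, R_th = 3.61 kΩ

V_th is the open-circuit tap voltage: 13.0 × 120/(3.72 + 120) = 12.6 V.
With the supply zeroed, R₁ and R₂ appear in parallel from the tap: R_th = R₁‖R₂ = (3.72 × 120)/123.7 = 3.61 kΩ.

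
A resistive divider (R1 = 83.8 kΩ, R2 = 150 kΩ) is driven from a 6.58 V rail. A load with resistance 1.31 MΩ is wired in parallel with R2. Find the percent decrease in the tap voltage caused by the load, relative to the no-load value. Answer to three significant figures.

3.94 %

The divider's output (Thévenin) resistance is R1‖R2 = 53.76 kΩ.
Fractional drop under load = R_th/(R_th + R_L) = 53.76 / (53.76 + 1310) = 0.03942.
So the output falls by 3.94 %.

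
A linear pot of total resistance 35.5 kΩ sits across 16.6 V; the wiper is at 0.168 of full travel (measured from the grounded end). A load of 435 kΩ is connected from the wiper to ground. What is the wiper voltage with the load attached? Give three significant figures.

The wiper splits the pot into (1−α)R = 29.54 kΩ above and αR = 5.964 kΩ below.
Lower section ‖ load = 5.883 kΩ.
V_wiper = 16.6 × 5.883/(29.54 + 5.883) = 2.76 V.

V ≈ 2.76 V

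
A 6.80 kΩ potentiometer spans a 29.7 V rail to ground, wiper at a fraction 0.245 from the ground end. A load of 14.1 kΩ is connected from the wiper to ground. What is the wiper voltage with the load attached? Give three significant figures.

V ≈ 6.68 V

The wiper splits the pot into (1−α)R = 5.134 kΩ above and αR = 1.666 kΩ below.
Lower section ‖ load = 1.490 kΩ.
V_wiper = 29.7 × 1.490/(5.134 + 1.490) = 6.68 V.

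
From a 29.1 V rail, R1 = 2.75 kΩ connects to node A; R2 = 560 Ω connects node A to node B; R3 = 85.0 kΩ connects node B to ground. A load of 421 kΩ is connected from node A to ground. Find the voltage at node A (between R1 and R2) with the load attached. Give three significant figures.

V ≈ 28.0 V

Below node A the series string R2+R3 = 85560 Ω sits in parallel with the 421000 Ω load: 71110 Ω.
V_A = 29.1 × 71110/(2750 + 71110) = 28.0 V.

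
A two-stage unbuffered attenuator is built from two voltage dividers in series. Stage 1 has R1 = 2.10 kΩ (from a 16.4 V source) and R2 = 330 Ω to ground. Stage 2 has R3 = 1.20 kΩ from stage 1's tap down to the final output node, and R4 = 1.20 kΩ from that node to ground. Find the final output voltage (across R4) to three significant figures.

V_out ≈ 0.995 V

Stage 2 presents R3+R4 = 2400 Ω as a load on stage 1's tap.
Stage 1's lower leg becomes R2‖(R3+R4) = 290.1 Ω, so V_mid = 16.4 × 290.1/2390 = 1.991 V.
Stage 2 is itself unloaded: V_out = V_mid × R4/(R3+R4) = 1.991 × 1200/2400 = 0.995 V.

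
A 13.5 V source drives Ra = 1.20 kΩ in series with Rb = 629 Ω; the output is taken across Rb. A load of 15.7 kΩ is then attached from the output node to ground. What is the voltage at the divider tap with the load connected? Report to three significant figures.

The load sits in parallel with Rb: Rb‖R_L = (629 × 15700) / (629 + 15700) = 604.8 Ω.
V_out = 13.5 × 604.8 / (1200 + 604.8) = 13.5 × 604.8/1805 = 4.52 V.

V_out ≈ 4.52 V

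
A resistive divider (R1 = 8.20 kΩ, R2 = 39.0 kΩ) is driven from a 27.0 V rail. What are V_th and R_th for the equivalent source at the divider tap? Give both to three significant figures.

V_th is the open-circuit tap voltage: 27.0 × 39.0/(8.20 + 39.0) = 22.3 V.
With the supply zeroed, R1 and R2 appear in parallel from the tap: R_th = R1‖R2 = (8.20 × 39.0)/47.20 = 6.78 kΩ.

V_th = 22.3 V, R_th = 6.78 kΩ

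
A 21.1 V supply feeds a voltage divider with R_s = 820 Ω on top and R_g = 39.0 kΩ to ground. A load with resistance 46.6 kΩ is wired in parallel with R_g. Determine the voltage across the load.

The load sits in parallel with R_g: R_g‖R_L = (39000 × 46600) / (39000 + 46600) = 21230 Ω.
V_out = 21.1 × 21230 / (820 + 21230) = 21.1 × 21230/22050 = 20.3 V.

V_out ≈ 20.3 V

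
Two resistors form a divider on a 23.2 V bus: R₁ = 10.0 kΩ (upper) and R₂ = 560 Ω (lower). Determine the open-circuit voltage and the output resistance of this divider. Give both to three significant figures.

V_th is the open-circuit tap voltage: 23.2 × 560/(10000 + 560) = 1.23 V.
With the supply zeroed, R₁ and R₂ appear in parallel from the tap: R_th = R₁‖R₂ = (10000 × 560)/10560 = 530 Ω.

V_th = 1.23 V, R_th = 530 Ω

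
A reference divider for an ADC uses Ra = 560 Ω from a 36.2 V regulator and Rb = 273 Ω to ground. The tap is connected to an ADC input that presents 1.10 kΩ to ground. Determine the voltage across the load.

The load sits in parallel with Rb: Rb‖R_L = (273 × 1100) / (273 + 1100) = 218.7 Ω.
V_out = 36.2 × 218.7 / (560 + 218.7) = 36.2 × 218.7/778.7 = 10.2 V.
(Unloaded it would have been 11.9 V.)

V_out ≈ 10.2 V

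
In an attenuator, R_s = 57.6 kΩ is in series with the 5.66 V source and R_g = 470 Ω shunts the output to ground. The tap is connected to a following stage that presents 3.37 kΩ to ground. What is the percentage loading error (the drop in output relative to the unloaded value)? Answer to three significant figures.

12.2 %

Unloaded V = 5.66 × 470/58070 = 0.045810 V.
Loaded: R_g‖R_L = 412.5 Ω, giving V = 5.66 × 412.5/58010 = 0.040243 V.
Drop = (0.045810 − 0.040243) / 0.045810 = 12.2 %.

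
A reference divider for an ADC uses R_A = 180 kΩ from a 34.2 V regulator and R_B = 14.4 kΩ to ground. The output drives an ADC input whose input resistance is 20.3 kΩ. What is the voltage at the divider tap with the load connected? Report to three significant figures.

The load sits in parallel with R_B: R_B‖R_L = (14.4 × 20.3) / (14.4 + 20.3) = 8.424 kΩ.
V_out = 34.2 × 8.424 / (180 + 8.424) = 34.2 × 8.424/188.4 = 1.53 V.

V_out ≈ 1.53 V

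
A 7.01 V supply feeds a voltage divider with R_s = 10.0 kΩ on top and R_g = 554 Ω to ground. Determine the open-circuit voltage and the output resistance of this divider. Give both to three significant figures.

V_th = 0.368 V, R_th = 525 Ω

V_th is the open-circuit tap voltage: 7.01 × 554/(10000 + 554) = 0.368 V.
With the supply zeroed, R_s and R_g appear in parallel from the tap: R_th = R_s‖R_g = (10000 × 554)/10550 = 525 Ω.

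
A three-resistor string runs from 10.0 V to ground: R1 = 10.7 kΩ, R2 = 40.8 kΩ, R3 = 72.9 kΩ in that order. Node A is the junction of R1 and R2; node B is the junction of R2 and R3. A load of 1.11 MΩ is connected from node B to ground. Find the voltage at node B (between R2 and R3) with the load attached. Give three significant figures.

V ≈ 5.71 V

At node B, R3 is in parallel with the load: R3‖R_L = 68.41 kΩ.
Below node A the resistance is R2 + (R3‖R_L) = 109.2 kΩ, so V_A = 10.0 × 109.2/119.9 = 9.108 V.
Then V_B = V_A × (R3‖R_L)/(R2 + R3‖R_L) = 9.108 × 68.41/109.2 = 5.71 V.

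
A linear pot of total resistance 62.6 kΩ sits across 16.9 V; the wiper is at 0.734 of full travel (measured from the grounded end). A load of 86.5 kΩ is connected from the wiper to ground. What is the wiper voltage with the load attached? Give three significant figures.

The wiper splits the pot into (1−α)R = 16.65 kΩ above and αR = 45.95 kΩ below.
Lower section ‖ load = 30.01 kΩ.
V_wiper = 16.9 × 30.01/(16.65 + 30.01) = 10.9 V.

V ≈ 10.9 V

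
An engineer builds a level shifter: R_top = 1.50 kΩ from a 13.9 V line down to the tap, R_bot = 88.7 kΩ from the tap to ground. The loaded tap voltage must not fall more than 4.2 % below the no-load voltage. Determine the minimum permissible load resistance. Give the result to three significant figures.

Output resistance R_th = R_top‖R_bot = (1.50 × 88.7)/90.20 = 1.475 kΩ.
The fractional drop is R_th/(R_th + R_L); requiring this ≤ 0.0420 gives R_L ≥ R_th(1/0.0420 − 1) = 1.475 × 22.81 = 33.6 kΩ.

R_L(min) ≈ 33.6 kΩ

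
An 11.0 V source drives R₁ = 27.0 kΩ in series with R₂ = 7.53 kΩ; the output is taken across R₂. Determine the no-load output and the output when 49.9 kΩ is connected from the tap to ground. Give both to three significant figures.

Open-circuit: V = 11.0 × 7.53/(27.0 + 7.53) = 2.40 V.
With the load, R₂ becomes R₂‖R_L = 6.543 kΩ, so V = 11.0 × 6.543/33.54 = 2.15 V.

Unloaded: 2.40 V; loaded: 2.15 V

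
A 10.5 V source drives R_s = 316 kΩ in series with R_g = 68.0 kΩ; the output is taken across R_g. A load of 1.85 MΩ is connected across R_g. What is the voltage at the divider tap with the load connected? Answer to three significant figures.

The load sits in parallel with R_g: R_g‖R_L = (68.0 × 1850) / (68.0 + 1850) = 65.59 kΩ.
V_out = 10.5 × 65.59 / (316 + 65.59) = 10.5 × 65.59/381.6 = 1.80 V.
(Unloaded it would have been 1.86 V.)

V_out ≈ 1.80 V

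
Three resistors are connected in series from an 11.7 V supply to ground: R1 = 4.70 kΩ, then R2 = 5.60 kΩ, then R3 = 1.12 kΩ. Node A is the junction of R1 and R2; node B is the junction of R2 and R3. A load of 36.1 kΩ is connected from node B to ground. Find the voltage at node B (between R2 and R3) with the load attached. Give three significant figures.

V ≈ 1.12 V

At node B, R3 is in parallel with the load: R3‖R_L = 1.086 kΩ.
Below node A the resistance is R2 + (R3‖R_L) = 6.686 kΩ, so V_A = 11.7 × 6.686/11.39 = 6.871 V.
Then V_B = V_A × (R3‖R_L)/(R2 + R3‖R_L) = 6.871 × 1.086/6.686 = 1.12 V.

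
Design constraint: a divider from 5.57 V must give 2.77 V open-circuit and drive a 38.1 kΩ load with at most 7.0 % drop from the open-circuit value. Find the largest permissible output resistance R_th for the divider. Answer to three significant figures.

Loading drop = R_th/(R_th + R_L) ≤ 0.0700, so R_th ≤ R_L · ε/(1−ε) = 38.1 kΩ × 0.0700/0.9300 = 2.87 kΩ.

R_th ≤ 2.87 kΩ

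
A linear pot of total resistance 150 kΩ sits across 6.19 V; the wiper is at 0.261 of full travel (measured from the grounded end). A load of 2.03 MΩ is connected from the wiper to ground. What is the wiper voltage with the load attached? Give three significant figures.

V ≈ 1.59 V

The wiper splits the pot into (1−α)R = 110.8 kΩ above and αR = 39.15 kΩ below.
Lower section ‖ load = 38.41 kΩ.
V_wiper = 6.19 × 38.41/(110.8 + 38.41) = 1.59 V.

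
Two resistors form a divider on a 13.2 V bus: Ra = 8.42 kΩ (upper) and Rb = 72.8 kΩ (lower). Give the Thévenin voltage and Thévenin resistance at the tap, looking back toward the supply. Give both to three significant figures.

V_th is the open-circuit tap voltage: 13.2 × 72.8/(8.42 + 72.8) = 11.8 V.
With the supply zeroed, Ra and Rb appear in parallel from the tap: R_th = Ra‖Rb = (8.42 × 72.8)/81.22 = 7.55 kΩ.

V_th = 11.8 V, R_th = 7.55 kΩ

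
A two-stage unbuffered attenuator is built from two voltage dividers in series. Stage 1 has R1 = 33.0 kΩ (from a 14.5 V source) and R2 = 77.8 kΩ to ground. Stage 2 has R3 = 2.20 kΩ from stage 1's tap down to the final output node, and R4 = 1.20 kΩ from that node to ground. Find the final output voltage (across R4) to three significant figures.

V_out ≈ 0.460 V

Stage 2 presents R3+R4 = 3.400 kΩ as a load on stage 1's tap.
Stage 1's lower leg becomes R2‖(R3+R4) = 3.258 kΩ, so V_mid = 14.5 × 3.258/36.26 = 1.303 V.
Stage 2 is itself unloaded: V_out = V_mid × R4/(R3+R4) = 1.303 × 1.20/3.400 = 0.460 V.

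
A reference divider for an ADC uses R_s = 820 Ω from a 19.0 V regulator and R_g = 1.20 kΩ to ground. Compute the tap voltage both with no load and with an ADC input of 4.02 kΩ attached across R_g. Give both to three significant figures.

Open-circuit: V = 19.0 × 1200/(820 + 1200) = 11.3 V.
With the load, R_g becomes R_g‖R_L = 924.1 Ω, so V = 19.0 × 924.1/1744 = 10.1 V.

Unloaded: 11.3 V; loaded: 10.1 V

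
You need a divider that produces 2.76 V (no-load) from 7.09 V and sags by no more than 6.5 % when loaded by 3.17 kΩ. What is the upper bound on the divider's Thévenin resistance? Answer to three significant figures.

Loading drop = R_th/(R_th + R_L) ≤ 0.0650, so R_th ≤ R_L · ε/(1−ε) = 3.17 kΩ × 0.0650/0.9350 = 220 Ω.

R_th ≤ 220 Ω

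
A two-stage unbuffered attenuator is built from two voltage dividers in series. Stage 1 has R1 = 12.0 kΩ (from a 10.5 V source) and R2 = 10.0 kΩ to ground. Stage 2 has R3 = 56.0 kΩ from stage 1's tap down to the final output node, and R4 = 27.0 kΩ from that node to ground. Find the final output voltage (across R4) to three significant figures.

Stage 2 presents R3+R4 = 83.00 kΩ as a load on stage 1's tap.
Stage 1's lower leg becomes R2‖(R3+R4) = 8.925 kΩ, so V_mid = 10.5 × 8.925/20.92 = 4.478 V.
Stage 2 is itself unloaded: V_out = V_mid × R4/(R3+R4) = 4.478 × 27.0/83.00 = 1.46 V.

V_out ≈ 1.46 V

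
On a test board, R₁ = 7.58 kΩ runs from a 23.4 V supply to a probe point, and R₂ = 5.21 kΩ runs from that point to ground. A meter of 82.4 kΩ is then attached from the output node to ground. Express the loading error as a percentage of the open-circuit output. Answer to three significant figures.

3.61 %

The divider's output (Thévenin) resistance is R₁‖R₂ = 3.088 kΩ.
Fractional drop under load = R_th/(R_th + R_L) = 3.088 / (3.088 + 82.4) = 0.03612.
So the output falls by 3.61 %.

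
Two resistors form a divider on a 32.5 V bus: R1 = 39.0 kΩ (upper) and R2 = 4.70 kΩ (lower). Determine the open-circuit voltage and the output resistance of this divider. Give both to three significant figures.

V_th = 3.50 V, R_th = 4.19 kΩ

V_th is the open-circuit tap voltage: 32.5 × 4.70/(39.0 + 4.70) = 3.50 V.
With the supply zeroed, R1 and R2 appear in parallel from the tap: R_th = R1‖R2 = (39.0 × 4.70)/43.70 = 4.19 kΩ.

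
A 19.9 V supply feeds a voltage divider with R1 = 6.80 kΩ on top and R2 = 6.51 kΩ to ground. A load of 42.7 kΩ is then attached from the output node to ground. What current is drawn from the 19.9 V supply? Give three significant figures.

R2‖R_L = 5.649 kΩ, so the source sees R1 + R2‖R_L = 12.45 kΩ.
I = 19.9 V / 12.45 kΩ = 1.60 mA.

I ≈ 1.60 mA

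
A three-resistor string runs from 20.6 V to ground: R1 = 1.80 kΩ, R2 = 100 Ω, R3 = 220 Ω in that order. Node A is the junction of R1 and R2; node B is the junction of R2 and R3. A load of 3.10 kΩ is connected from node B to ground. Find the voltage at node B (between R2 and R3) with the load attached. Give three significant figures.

V ≈ 2.01 V

At node B, R3 is in parallel with the load: R3‖R_L = 205.4 Ω.
Below node A the resistance is R2 + (R3‖R_L) = 305.4 Ω, so V_A = 20.6 × 305.4/2105 = 2.988 V.
Then V_B = V_A × (R3‖R_L)/(R2 + R3‖R_L) = 2.988 × 205.4/305.4 = 2.01 V.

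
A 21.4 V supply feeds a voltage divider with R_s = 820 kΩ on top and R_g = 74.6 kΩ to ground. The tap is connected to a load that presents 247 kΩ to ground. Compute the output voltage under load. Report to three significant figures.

V_out ≈ 1.40 V

The load sits in parallel with R_g: R_g‖R_L = (74.6 × 247) / (74.6 + 247) = 57.30 kΩ.
V_out = 21.4 × 57.30 / (820 + 57.30) = 21.4 × 57.30/877.3 = 1.40 V.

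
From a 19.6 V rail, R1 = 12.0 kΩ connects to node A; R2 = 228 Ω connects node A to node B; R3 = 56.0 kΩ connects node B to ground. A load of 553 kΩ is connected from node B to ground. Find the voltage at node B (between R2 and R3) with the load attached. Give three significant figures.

At node B, R3 is in parallel with the load: R3‖R_L = 50850 Ω.
Below node A the resistance is R2 + (R3‖R_L) = 51080 Ω, so V_A = 19.6 × 51080/63080 = 15.87 V.
Then V_B = V_A × (R3‖R_L)/(R2 + R3‖R_L) = 15.87 × 50850/51080 = 15.8 V.

V ≈ 15.8 V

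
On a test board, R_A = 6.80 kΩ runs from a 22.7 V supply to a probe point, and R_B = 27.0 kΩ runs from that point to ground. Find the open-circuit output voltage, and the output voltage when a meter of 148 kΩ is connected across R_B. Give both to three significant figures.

Open-circuit: V = 22.7 × 27.0/(6.80 + 27.0) = 18.1 V.
With the load, R_B becomes R_B‖R_L = 22.83 kΩ, so V = 22.7 × 22.83/29.63 = 17.5 V.

Unloaded: 18.1 V; loaded: 17.5 V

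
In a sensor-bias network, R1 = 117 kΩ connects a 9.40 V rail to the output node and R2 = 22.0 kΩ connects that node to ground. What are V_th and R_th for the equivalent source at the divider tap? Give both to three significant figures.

V_th = 1.49 V, R_th = 18.5 kΩ

V_th is the open-circuit tap voltage: 9.40 × 22.0/(117 + 22.0) = 1.49 V.
With the supply zeroed, R1 and R2 appear in parallel from the tap: R_th = R1‖R2 = (117 × 22.0)/139.0 = 18.5 kΩ.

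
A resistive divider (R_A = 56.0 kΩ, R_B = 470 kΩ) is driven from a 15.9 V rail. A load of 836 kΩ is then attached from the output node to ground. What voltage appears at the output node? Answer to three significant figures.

V_out ≈ 13.4 V

The load sits in parallel with R_B: R_B‖R_L = (470 × 836) / (470 + 836) = 300.9 kΩ.
V_out = 15.9 × 300.9 / (56.0 + 300.9) = 15.9 × 300.9/356.9 = 13.4 V.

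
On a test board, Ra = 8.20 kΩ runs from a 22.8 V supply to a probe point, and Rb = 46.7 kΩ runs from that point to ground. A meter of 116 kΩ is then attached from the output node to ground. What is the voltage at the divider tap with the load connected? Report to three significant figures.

V_out ≈ 18.3 V

The load sits in parallel with Rb: Rb‖R_L = (46.7 × 116) / (46.7 + 116) = 33.30 kΩ.
V_out = 22.8 × 33.30 / (8.20 + 33.30) = 22.8 × 33.30/41.50 = 18.3 V.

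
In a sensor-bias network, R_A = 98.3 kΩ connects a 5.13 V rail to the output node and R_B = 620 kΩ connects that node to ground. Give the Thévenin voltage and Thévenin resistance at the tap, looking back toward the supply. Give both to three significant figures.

V_th is the open-circuit tap voltage: 5.13 × 620/(98.3 + 620) = 4.43 V.
With the supply zeroed, R_A and R_B appear in parallel from the tap: R_th = R_A‖R_B = (98.3 × 620)/718.3 = 84.8 kΩ.

V_th = 4.43 V, R_th = 84.8 kΩ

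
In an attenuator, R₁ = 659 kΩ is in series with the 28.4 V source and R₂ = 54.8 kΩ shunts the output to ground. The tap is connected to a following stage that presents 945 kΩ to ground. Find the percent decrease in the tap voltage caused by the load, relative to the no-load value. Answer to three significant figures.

5.08 %

The divider's output (Thévenin) resistance is R₁‖R₂ = 50.59 kΩ.
Fractional drop under load = R_th/(R_th + R_L) = 50.59 / (50.59 + 945) = 0.05082.
So the output falls by 5.08 %.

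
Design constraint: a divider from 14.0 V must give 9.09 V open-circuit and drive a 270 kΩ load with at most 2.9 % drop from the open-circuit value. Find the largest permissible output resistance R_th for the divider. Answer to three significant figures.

R_th ≤ 8.06 kΩ

Loading drop = R_th/(R_th + R_L) ≤ 0.0290, so R_th ≤ R_L · ε/(1−ε) = 270 kΩ × 0.0290/0.9710 = 8.06 kΩ.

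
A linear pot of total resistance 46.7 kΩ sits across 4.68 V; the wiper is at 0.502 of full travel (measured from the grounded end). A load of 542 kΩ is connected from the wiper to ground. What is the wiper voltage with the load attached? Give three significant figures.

V ≈ 2.30 V

The wiper splits the pot into (1−α)R = 23.26 kΩ above and αR = 23.44 kΩ below.
Lower section ‖ load = 22.47 kΩ.
V_wiper = 4.68 × 22.47/(23.26 + 22.47) = 2.30 V.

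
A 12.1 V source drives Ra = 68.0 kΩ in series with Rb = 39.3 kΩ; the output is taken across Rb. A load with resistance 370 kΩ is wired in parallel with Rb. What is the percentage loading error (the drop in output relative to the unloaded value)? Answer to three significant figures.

The divider's output (Thévenin) resistance is Ra‖Rb = 24.91 kΩ.
Fractional drop under load = R_th/(R_th + R_L) = 24.91 / (24.91 + 370) = 0.06307.
So the output falls by 6.31 %.

6.31 %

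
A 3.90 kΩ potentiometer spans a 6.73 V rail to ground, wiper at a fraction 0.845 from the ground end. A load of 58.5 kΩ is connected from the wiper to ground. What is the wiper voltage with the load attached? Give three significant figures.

V ≈ 5.64 V

The wiper splits the pot into (1−α)R = 604.5 Ω above and αR = 3296 Ω below.
Lower section ‖ load = 3120 Ω.
V_wiper = 6.73 × 3120/(604.5 + 3120) = 5.64 V.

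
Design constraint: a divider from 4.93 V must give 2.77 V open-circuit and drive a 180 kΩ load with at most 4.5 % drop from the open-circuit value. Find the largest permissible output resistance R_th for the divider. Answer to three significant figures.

R_th ≤ 8.48 kΩ

Loading drop = R_th/(R_th + R_L) ≤ 0.0450, so R_th ≤ R_L · ε/(1−ε) = 180 kΩ × 0.0450/0.9550 = 8.48 kΩ.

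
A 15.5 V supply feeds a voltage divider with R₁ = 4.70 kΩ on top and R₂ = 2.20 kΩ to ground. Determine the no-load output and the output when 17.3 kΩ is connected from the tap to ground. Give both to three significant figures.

Open-circuit: V = 15.5 × 2.20/(4.70 + 2.20) = 4.94 V.
With the load, R₂ becomes R₂‖R_L = 1.952 kΩ, so V = 15.5 × 1.952/6.652 = 4.55 V.

Unloaded: 4.94 V; loaded: 4.55 V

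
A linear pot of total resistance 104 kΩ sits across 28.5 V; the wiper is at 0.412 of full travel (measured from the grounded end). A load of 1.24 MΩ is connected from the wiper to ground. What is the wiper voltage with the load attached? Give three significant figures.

The wiper splits the pot into (1−α)R = 61.15 kΩ above and αR = 42.85 kΩ below.
Lower section ‖ load = 41.42 kΩ.
V_wiper = 28.5 × 41.42/(61.15 + 41.42) = 11.5 V.

V ≈ 11.5 V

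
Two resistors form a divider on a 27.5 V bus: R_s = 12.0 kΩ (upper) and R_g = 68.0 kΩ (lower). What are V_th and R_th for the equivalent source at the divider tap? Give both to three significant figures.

V_th is the open-circuit tap voltage: 27.5 × 68.0/(12.0 + 68.0) = 23.4 V.
With the supply zeroed, R_s and R_g appear in parallel from the tap: R_th = R_s‖R_g = (12.0 × 68.0)/80.00 = 10.2 kΩ.

V_th = 23.4 V, R_th = 10.2 kΩ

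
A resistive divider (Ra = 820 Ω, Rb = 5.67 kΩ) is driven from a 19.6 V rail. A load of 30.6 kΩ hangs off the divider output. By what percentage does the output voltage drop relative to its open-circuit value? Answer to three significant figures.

2.29 %

The divider's output (Thévenin) resistance is Ra‖Rb = 716.4 Ω.
Fractional drop under load = R_th/(R_th + R_L) = 716.4 / (716.4 + 30600) = 0.02288.
So the output falls by 2.29 %.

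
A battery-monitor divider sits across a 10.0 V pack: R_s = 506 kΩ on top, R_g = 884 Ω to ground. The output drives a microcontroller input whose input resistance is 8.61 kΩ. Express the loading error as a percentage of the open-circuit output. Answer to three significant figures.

9.30 %

The divider's output (Thévenin) resistance is R_s‖R_g = 882.5 Ω.
Fractional drop under load = R_th/(R_th + R_L) = 882.5 / (882.5 + 8610) = 0.09296.
So the output falls by 9.30 %.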